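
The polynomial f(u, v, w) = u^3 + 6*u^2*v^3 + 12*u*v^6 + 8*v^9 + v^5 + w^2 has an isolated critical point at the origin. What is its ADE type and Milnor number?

Type E_8, Milnor number mu = 8.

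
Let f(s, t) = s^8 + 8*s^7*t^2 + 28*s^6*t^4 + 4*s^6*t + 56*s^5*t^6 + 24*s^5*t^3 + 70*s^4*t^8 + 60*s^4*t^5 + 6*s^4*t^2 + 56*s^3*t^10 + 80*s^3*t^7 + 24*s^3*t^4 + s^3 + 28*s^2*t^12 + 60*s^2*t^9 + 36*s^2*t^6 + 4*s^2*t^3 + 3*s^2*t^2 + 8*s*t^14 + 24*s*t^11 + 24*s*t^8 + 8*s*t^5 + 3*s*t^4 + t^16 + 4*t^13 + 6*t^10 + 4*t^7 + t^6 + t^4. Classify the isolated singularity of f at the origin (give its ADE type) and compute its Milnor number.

Type E_6, Milnor number mu = 6.

The Hessian of f at 0 is [[0, 0], [0, 0]] with rank 0, so corank 2. A Groebner basis of the Jacobian ideal J(f) in C{s,t} is {s^3, s^2*t, s^2/2 + s*t^2, t^3}; counting standard monomials gives mu = 6. Corank 2; j^3 = s^3 is a perfect cube, so E-series; the 4-jet and mu = 6 give E_6.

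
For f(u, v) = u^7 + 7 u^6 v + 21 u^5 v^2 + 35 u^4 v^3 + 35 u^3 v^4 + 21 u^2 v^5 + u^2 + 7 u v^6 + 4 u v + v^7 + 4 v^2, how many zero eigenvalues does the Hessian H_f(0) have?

The Hessian at 0 is [[2, 4], [4, 8]] of rank 1; hence corank 1.

1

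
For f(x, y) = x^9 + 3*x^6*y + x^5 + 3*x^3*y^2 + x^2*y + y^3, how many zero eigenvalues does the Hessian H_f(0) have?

2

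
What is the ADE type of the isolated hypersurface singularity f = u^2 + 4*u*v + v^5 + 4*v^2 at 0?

A_{4}

The Hessian of f at 0 has rank 1. Corank 1: A-series; mu = 4 gives A_4.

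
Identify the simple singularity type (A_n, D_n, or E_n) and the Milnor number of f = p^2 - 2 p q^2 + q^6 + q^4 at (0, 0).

The Hessian of f at 0 is [[2, 0], [0, 0]] with rank 1, so corank 1. A Groebner basis of the Jacobian ideal J(f) in C{p,q} is {p^3, p^2*q, -p + q^2}; counting standard monomials gives mu = 5. Corank 1: A-series; mu = 5 gives A_5.

Type A_{5}, Milnor number mu = 5.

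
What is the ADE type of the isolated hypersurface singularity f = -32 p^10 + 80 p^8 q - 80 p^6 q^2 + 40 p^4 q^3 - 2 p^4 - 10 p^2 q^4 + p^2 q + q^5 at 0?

D_6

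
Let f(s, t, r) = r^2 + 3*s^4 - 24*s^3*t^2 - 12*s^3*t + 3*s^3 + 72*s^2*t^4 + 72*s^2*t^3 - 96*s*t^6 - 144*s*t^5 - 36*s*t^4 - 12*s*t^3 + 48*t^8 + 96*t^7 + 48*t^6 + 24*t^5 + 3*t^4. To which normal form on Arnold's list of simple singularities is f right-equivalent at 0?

E6

The Hessian of f at 0 is [[0, 0, 0], [0, 0, 0], [0, 0, 2]] with rank 1, so corank 2. A Groebner basis of the Jacobian ideal J(f) in C{s,t,r} is {s^3, s^2*t, -s^2/4 + s*t^2, -3*s^2/4 + t^3, r}; counting standard monomials gives mu = 6. Corank 2; j^3 = 3*s^3 is a perfect cube, so E-series; the 4-jet and mu = 6 give E_6.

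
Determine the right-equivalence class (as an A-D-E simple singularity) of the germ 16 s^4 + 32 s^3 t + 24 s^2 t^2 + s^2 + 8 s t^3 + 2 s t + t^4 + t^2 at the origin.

A_{3}

The Hessian of f at 0 is [[2, 2], [2, 2]] with rank 1, so corank 1. A Groebner basis of the Jacobian ideal J(f) in C{s,t} is {t^3, s + t}; counting standard monomials gives mu = 3. Corank 1: A-series; mu = 3 gives A_3.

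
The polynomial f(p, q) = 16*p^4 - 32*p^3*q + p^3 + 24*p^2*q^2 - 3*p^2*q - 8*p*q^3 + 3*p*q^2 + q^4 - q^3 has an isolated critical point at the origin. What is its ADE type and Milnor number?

Type E_{6}, Milnor number mu = 6.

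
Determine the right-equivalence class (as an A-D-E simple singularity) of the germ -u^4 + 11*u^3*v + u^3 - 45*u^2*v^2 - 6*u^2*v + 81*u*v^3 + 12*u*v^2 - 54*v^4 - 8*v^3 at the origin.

E7

The Hessian of f at 0 has rank 0. Corank 2; j^3 = (u - 2*v)^3 is a perfect cube, so E-series; the 4-jet and mu = 7 give E_7.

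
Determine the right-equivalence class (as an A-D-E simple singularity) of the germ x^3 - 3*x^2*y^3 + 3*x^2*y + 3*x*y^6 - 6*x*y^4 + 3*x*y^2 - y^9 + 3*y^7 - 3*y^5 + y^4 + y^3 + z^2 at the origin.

E_{6}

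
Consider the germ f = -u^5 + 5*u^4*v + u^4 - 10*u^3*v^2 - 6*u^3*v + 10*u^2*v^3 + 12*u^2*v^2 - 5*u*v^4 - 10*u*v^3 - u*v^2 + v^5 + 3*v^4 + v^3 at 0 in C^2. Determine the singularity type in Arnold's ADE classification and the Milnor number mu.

Type D_{5}, Milnor number mu = 5.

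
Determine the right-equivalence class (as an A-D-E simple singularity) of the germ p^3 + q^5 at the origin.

The Hessian of f at 0 has rank 0. Corank 2; j^3 = p^3 is a perfect cube, so E-series; the 5-jet and mu = 8 give E_8.

E8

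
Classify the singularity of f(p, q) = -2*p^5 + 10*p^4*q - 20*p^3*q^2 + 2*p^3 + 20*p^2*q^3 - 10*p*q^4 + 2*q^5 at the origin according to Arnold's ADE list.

The Hessian of f at 0 has rank 0. Corank 2; j^3 = 2*p^3 is a perfect cube, so E-series; the 5-jet and mu = 8 give E_8.

E_8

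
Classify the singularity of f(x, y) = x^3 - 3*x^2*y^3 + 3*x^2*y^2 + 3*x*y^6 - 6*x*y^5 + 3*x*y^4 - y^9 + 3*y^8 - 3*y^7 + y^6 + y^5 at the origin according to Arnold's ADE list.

E_8

The Hessian of f at 0 has rank 0. Corank 2; j^3 = x^3 is a perfect cube, so E-series; the 5-jet and mu = 8 give E_8.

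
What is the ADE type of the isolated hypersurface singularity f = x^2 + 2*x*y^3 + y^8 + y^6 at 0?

A7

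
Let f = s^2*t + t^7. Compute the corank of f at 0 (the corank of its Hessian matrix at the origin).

The Hessian at 0 is [[0, 0], [0, 0]] of rank 0; hence corank 2.

2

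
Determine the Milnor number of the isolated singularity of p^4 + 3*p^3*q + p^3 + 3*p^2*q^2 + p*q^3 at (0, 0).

7

The Hessian of f at 0 has rank 0. Corank 2; j^3 = p^3 is a perfect cube, so E-series; the 4-jet and mu = 7 give E_7.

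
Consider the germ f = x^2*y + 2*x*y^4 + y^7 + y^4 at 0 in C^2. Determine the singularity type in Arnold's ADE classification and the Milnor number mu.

Type D5, Milnor number mu = 5.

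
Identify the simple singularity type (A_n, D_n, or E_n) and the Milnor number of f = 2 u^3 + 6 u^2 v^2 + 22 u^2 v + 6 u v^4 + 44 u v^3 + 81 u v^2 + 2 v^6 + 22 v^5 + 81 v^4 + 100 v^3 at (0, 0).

Type D_{4}, Milnor number mu = 4.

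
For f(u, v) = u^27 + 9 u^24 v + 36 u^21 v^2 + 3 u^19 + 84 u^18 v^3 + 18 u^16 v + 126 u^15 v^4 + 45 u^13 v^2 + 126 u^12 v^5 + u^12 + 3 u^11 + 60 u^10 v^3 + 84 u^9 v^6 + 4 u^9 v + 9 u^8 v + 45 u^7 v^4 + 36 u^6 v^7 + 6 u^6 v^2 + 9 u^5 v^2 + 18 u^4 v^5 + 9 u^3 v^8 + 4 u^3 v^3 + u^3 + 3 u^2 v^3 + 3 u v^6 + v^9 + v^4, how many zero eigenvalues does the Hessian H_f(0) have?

2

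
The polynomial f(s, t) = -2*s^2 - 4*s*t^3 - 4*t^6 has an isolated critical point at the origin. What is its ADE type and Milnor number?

Type A_5, Milnor number mu = 5.

The Hessian of f at 0 has rank 1. Corank 1: A-series; mu = 5 gives A_5.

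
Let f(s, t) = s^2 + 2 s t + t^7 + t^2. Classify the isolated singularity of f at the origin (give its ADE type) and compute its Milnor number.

The Hessian of f at 0 is [[2, 2], [2, 2]] with rank 1, so corank 1. A Groebner basis of the Jacobian ideal J(f) in C{s,t} is {t^6, s + t}; counting standard monomials gives mu = 6. Corank 1: A-series; mu = 6 gives A_6.

Type A6, Milnor number mu = 6.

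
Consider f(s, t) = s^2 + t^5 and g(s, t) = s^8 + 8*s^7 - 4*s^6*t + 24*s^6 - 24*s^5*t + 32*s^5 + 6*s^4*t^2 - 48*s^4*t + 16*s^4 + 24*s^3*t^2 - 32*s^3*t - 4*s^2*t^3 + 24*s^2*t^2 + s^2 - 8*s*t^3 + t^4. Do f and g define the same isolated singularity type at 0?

The Hessian of f at 0 has rank 1. Corank 1: A-series; mu = 4 gives A_4. The Hessian of g at 0 has rank 1. Corank 1: A-series; mu = 3 gives A_3. f is A_4 but g is A_3, hence not right-equivalent.

No.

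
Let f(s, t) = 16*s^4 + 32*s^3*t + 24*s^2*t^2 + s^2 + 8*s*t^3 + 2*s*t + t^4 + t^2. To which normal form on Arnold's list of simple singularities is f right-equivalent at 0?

A_{3}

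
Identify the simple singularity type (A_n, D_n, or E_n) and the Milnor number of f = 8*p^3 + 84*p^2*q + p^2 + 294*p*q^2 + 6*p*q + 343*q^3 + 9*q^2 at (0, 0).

The Hessian of f at 0 has rank 1. Corank 1: A-series; mu = 2 gives A_2.

Type A_{2}, Milnor number mu = 2.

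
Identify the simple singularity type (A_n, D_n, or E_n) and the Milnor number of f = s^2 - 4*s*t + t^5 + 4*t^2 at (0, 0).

The Hessian of f at 0 has rank 1. Corank 1: A-series; mu = 4 gives A_4.

Type A_4, Milnor number mu = 4.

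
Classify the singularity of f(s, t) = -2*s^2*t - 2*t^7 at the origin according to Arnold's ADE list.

D8

The Hessian of f at 0 has rank 0. Corank 2; j^3 = -2*s^2*t has shape L^2 M (L != M), so D-series; mu = 8 gives D_8.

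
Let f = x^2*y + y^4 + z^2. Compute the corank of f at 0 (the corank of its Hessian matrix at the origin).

Hessian at 0 has rank 1.

2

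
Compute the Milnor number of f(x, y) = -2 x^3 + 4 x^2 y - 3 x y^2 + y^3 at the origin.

4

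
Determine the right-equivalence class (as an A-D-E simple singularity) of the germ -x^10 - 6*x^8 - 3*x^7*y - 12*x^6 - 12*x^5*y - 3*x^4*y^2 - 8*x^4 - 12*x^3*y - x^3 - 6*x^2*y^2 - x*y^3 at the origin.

The Hessian of f at 0 has rank 0. Corank 2; j^3 = -x^3 is a perfect cube, so E-series; the 4-jet and mu = 7 give E_7.

E_{7}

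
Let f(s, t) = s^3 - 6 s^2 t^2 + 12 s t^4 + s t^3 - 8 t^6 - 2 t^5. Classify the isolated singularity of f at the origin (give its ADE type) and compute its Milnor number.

The Hessian of f at 0 is [[0, 0], [0, 0]] with rank 0, so corank 2. A Groebner basis of the Jacobian ideal J(f) in C{s,t} is {-s^2/4 + t^4 - t^3/12, s^3, s^2*t + s^2/12 + t^3/36, -s^2/2 + s*t^2 - t^3/6}; counting standard monomials gives mu = 7. Corank 2; j^3 = s^3 is a perfect cube, so E-series; the 4-jet and mu = 7 give E_7.

Type E_{7}, Milnor number mu = 7.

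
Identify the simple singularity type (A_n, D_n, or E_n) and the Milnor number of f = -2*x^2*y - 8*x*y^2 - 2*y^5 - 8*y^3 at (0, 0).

Type D_6, Milnor number mu = 6.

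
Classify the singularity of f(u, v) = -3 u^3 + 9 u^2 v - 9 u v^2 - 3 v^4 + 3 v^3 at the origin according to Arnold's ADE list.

The Hessian of f at 0 has rank 0. Corank 2; j^3 = -3*(u - v)^3 is a perfect cube, so E-series; the 4-jet and mu = 6 give E_6.

E_{6}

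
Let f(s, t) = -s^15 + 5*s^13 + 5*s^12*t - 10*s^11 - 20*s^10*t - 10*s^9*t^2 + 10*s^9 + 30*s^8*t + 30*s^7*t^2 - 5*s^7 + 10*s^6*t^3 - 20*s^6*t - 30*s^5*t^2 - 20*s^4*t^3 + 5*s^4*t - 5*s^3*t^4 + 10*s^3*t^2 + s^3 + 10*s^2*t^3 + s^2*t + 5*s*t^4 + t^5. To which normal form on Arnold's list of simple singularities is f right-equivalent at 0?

D6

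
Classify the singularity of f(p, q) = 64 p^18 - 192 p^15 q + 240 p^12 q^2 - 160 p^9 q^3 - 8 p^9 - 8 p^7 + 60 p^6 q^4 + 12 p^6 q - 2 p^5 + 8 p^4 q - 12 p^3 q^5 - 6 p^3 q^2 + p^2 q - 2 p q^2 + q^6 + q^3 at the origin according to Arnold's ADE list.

D_7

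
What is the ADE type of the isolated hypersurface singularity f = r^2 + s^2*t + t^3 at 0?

D4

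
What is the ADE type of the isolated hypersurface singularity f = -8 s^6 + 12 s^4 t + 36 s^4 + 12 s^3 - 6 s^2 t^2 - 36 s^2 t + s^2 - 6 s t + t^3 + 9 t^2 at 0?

A_{2}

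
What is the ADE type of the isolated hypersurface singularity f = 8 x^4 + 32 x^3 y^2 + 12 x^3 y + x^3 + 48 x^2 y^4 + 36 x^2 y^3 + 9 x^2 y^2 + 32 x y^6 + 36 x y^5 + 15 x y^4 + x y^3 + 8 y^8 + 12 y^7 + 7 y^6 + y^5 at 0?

The Hessian of f at 0 has rank 0. Corank 2; j^3 = x^3 is a perfect cube, so E-series; the 4-jet and mu = 7 give E_7.

E_7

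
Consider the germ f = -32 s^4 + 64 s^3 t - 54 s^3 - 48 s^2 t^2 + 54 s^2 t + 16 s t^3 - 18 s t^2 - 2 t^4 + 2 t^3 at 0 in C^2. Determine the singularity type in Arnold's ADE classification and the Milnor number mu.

The Hessian of f at 0 has rank 0. Corank 2; j^3 = -2*(3*s - t)^3 is a perfect cube, so E-series; the 4-jet and mu = 6 give E_6.

Type E_6, Milnor number mu = 6.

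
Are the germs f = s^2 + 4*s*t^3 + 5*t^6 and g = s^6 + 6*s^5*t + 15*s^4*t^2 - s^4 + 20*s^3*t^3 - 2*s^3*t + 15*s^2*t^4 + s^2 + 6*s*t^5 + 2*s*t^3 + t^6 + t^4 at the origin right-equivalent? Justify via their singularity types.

The Hessian of f at 0 is [[2, 0], [0, 0]] with rank 1, so corank 1. A Groebner basis of the Jacobian ideal J(f) in C{s,t} is {s*t^2, s/2 + t^3, s^2}; counting standard monomials gives mu = 5. Corank 1: A-series; mu = 5 gives A_5. The Hessian of g at 0 is [[2, 0], [0, 0]] with rank 1, so corank 1. A Groebner basis of the Jacobian ideal J(g) in C{s,t} is {t^3, s}; counting standard monomials gives mu = 3. Corank 1: A-series; mu = 3 gives A_3. f is A_5 but g is A_3, hence not right-equivalent.

No.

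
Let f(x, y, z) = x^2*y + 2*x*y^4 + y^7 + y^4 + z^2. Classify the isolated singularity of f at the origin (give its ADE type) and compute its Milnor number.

Type D5, Milnor number mu = 5.

The Hessian of f at 0 has rank 1. Corank 2; j^3 = x^2*y has shape L^2 M (L != M), so D-series; mu = 5 gives D_5.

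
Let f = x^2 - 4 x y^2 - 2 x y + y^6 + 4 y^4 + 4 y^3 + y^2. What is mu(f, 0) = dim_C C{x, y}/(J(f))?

The Hessian of f at 0 has rank 1. Corank 1: A-series; mu = 5 gives A_5.

5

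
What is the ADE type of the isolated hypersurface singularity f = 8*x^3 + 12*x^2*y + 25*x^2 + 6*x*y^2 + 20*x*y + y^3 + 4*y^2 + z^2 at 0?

The Hessian of f at 0 has rank 2. Corank 1: A-series; mu = 2 gives A_2.

A_2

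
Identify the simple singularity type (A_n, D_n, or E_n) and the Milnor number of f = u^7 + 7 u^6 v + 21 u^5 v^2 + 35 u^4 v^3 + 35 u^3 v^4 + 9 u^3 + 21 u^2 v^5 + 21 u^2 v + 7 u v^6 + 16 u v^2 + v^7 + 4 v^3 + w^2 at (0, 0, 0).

Type D_8, Milnor number mu = 8.

The Hessian of f at 0 is [[0, 0, 0], [0, 0, 0], [0, 0, 2]] with rank 1, so corank 2. A Groebner basis of the Jacobian ideal J(f) in C{u,v,w} is {-2187*u*v/7 + v^6 - 1458*v^2/7, u*v^2 + 2*v^3/3, u^2 + 5*u*v/3 + 2*v^2/3, w}; counting standard monomials gives mu = 8. Corank 2; j^3 = (u + v)*(3*u + 2*v)^2 has shape L^2 M (L != M), so D-series; mu = 8 gives D_8.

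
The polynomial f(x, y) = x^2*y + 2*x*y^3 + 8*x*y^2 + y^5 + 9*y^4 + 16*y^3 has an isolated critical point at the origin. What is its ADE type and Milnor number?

Type D_5, Milnor number mu = 5.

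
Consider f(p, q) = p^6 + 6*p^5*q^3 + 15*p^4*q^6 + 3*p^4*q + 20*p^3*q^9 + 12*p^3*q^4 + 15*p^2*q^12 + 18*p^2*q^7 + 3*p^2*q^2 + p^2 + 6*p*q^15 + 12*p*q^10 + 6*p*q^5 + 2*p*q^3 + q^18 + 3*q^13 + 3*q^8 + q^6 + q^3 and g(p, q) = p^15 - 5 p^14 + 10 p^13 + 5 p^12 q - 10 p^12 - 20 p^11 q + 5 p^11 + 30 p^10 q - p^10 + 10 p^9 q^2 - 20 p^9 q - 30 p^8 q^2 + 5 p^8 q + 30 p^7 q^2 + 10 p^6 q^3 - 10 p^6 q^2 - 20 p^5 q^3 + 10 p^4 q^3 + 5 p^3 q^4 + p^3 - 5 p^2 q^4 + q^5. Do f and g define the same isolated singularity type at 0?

No.

The Hessian of f at 0 has rank 1. Corank 1: A-series; mu = 2 gives A_2. The Hessian of g at 0 has rank 0. Corank 2; j^3 = p^3 is a perfect cube, so E-series; the 5-jet and mu = 8 give E_8. f is A_2 but g is E_8, hence not right-equivalent.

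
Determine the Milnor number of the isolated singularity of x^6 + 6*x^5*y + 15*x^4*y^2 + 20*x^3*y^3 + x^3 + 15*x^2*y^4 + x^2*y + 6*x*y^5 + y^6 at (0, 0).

7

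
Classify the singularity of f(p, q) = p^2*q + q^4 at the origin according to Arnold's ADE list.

The Hessian of f at 0 is [[0, 0], [0, 0]] with rank 0, so corank 2. A Groebner basis of the Jacobian ideal J(f) in C{p,q} is {p^3, p^2/4 + q^3, p*q}; counting standard monomials gives mu = 5. Corank 2; j^3 = p^2*q has shape L^2 M (L != M), so D-series; mu = 5 gives D_5.

D_{5}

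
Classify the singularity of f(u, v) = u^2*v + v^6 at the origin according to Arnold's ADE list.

D7

The Hessian of f at 0 is [[0, 0], [0, 0]] with rank 0, so corank 2. A Groebner basis of the Jacobian ideal J(f) in C{u,v} is {u^2/6 + v^5, u^3, u*v}; counting standard monomials gives mu = 7. Corank 2; j^3 = u^2*v has shape L^2 M (L != M), so D-series; mu = 7 gives D_7.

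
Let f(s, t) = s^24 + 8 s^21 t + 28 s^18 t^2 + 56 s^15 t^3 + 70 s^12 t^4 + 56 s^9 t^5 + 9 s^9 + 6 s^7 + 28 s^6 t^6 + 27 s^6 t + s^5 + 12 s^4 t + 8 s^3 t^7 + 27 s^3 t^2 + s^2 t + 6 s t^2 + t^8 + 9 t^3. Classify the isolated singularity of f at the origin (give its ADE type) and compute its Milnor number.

The Hessian of f at 0 has rank 0. Corank 2; j^3 = t*(s + 3*t)^2 has shape L^2 M (L != M), so D-series; mu = 9 gives D_9.

Type D9, Milnor number mu = 9.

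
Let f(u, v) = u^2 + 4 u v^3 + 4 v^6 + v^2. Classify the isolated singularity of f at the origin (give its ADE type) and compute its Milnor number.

Type A1, Milnor number mu = 1.

The Hessian of f at 0 has rank 2. Corank 0: nondegenerate Morse point, so A_1.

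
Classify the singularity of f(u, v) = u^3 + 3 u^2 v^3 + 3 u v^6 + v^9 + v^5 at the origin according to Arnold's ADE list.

The Hessian of f at 0 has rank 0. Corank 2; j^3 = u^3 is a perfect cube, so E-series; the 5-jet and mu = 8 give E_8.

E8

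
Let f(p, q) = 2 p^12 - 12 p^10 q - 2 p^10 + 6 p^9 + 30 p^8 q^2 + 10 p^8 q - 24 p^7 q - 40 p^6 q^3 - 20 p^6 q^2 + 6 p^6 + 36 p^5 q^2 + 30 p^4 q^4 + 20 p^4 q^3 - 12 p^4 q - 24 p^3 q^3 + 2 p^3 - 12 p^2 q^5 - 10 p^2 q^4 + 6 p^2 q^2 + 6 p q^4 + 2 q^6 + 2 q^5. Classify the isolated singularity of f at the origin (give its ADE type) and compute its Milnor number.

The Hessian of f at 0 is [[0, 0], [0, 0]] with rank 0, so corank 2. A Groebner basis of the Jacobian ideal J(f) in C{p,q} is {q^4, p^3, p^2/2 + p*q^2}; counting standard monomials gives mu = 8. Corank 2; j^3 = 2*p^3 is a perfect cube, so E-series; the 5-jet and mu = 8 give E_8.

Type E_8, Milnor number mu = 8.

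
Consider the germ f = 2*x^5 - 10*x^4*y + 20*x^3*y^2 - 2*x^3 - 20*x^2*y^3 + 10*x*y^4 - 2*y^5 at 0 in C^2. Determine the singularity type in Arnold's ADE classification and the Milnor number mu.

The Hessian of f at 0 has rank 0. Corank 2; j^3 = -2*x^3 is a perfect cube, so E-series; the 5-jet and mu = 8 give E_8.

Type E_{8}, Milnor number mu = 8.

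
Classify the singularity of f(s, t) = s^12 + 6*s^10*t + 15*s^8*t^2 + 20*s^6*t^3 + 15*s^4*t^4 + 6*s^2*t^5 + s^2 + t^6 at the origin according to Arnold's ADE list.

A_5

The Hessian of f at 0 has rank 1. Corank 1: A-series; mu = 5 gives A_5.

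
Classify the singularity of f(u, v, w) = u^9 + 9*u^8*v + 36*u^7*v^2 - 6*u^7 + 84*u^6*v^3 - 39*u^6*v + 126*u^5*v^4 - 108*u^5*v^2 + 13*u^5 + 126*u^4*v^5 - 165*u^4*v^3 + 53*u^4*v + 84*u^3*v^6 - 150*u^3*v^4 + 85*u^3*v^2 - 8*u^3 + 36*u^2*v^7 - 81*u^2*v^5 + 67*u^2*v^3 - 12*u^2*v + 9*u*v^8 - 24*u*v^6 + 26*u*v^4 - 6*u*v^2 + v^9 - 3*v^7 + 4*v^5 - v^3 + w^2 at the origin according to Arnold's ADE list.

E_8

The Hessian of f at 0 has rank 1. Corank 2; j^3 = -(2*u + v)^3 is a perfect cube, so E-series; the 5-jet and mu = 8 give E_8.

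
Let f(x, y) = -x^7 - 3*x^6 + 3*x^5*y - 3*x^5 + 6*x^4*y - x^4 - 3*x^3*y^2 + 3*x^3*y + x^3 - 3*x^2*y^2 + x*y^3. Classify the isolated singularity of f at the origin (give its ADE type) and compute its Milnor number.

Type E_7, Milnor number mu = 7.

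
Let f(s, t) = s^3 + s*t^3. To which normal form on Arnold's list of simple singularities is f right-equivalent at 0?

E_7

The Hessian of f at 0 has rank 0. Corank 2; j^3 = s^3 is a perfect cube, so E-series; the 4-jet and mu = 7 give E_7.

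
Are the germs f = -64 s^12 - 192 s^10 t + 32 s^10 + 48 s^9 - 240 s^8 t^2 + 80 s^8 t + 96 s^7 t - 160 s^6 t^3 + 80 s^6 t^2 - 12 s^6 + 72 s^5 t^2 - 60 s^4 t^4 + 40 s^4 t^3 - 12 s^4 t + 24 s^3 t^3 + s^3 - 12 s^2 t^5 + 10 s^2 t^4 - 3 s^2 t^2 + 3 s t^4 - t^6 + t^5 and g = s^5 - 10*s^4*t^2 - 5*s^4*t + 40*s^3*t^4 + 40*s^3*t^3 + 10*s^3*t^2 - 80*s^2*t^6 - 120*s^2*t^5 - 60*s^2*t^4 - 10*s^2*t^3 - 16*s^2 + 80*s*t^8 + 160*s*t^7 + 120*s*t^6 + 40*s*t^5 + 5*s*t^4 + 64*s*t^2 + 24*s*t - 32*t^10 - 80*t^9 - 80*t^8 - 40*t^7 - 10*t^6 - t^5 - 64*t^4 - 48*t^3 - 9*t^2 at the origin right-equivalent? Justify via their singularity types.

The Hessian of f at 0 is [[0, 0], [0, 0]] with rank 0, so corank 2. A Groebner basis of the Jacobian ideal J(f) in C{s,t} is {t^4, s^3, -s^2/2 + s*t^2}; counting standard monomials gives mu = 8. Corank 2; j^3 = s^3 is a perfect cube, so E-series; the 5-jet and mu = 8 give E_8. The Hessian of g at 0 is [[-32, 24], [24, -18]] with rank 1, so corank 1. A Groebner basis of the Jacobian ideal J(g) in C{s,t} is {s^2 - 3*s*t/2 + 9*s/32 - 27*t/128, -s/2 + t^2 + 3*t/8}; counting standard monomials gives mu = 4. Corank 1: A-series; mu = 4 gives A_4. f is E_8 but g is A_4, hence not right-equivalent.

No.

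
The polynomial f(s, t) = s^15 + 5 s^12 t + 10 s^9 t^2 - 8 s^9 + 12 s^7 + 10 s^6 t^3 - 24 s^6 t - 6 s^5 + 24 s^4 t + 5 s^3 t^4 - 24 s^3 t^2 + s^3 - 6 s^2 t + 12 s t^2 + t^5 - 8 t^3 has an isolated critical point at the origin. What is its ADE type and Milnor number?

Type E_{8}, Milnor number mu = 8.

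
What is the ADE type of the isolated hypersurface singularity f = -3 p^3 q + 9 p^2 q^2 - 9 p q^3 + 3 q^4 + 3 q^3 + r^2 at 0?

E7

The Hessian of f at 0 is [[0, 0, 0], [0, 0, 0], [0, 0, 2]] with rank 1, so corank 2. A Groebner basis of the Jacobian ideal J(f) in C{p,q,r} is {p^3 - 3*p*q^2 - 3*q^2, p^2*q - 2*p*q^2, q^3, r}; counting standard monomials gives mu = 7. Corank 2; j^3 = 3*q^3 is a perfect cube, so E-series; the 4-jet and mu = 7 give E_7.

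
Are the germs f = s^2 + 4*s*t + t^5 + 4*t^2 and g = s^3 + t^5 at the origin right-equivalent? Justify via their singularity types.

No.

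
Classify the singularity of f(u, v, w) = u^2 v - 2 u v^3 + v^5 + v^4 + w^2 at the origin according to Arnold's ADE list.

The Hessian of f at 0 has rank 1. Corank 2; j^3 = u^2*v has shape L^2 M (L != M), so D-series; mu = 5 gives D_5.

D_5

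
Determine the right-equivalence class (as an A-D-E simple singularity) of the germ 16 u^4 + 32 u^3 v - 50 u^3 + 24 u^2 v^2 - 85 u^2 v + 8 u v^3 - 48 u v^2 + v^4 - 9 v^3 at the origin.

D_{5}

The Hessian of f at 0 is [[0, 0], [0, 0]] with rank 0, so corank 2. A Groebner basis of the Jacobian ideal J(f) in C{u,v} is {u*v^2 - 375*u*v/8 - 225*v^2/8, 625*u*v/8 + v^3 + 375*v^2/8, u^2 + 11*u*v/10 + 3*v^2/10}; counting standard monomials gives mu = 5. Corank 2; j^3 = -(2*u + v)*(5*u + 3*v)^2 has shape L^2 M (L != M), so D-series; mu = 5 gives D_5.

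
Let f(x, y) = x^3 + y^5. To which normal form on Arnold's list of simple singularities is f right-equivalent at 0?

E8

The Hessian of f at 0 has rank 0. Corank 2; j^3 = x^3 is a perfect cube, so E-series; the 5-jet and mu = 8 give E_8.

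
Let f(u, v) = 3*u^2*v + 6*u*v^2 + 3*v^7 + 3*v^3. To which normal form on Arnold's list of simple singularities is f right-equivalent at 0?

The Hessian of f at 0 is [[0, 0], [0, 0]] with rank 0, so corank 2. A Groebner basis of the Jacobian ideal J(f) in C{u,v} is {u^2/7 + v^6 - v^2/7, u^3 + v^3, u*v + v^2}; counting standard monomials gives mu = 8. Corank 2; j^3 = 3*v*(u + v)^2 has shape L^2 M (L != M), so D-series; mu = 8 gives D_8.

D8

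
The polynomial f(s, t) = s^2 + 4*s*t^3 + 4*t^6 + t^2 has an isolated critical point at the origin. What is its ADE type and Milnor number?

The Hessian of f at 0 is [[2, 0], [0, 2]] with rank 2, so corank 0. A Groebner basis of the Jacobian ideal J(f) in C{s,t} is {s, t}; counting standard monomials gives mu = 1. Corank 0: nondegenerate Morse point, so A_1.

Type A_{1}, Milnor number mu = 1.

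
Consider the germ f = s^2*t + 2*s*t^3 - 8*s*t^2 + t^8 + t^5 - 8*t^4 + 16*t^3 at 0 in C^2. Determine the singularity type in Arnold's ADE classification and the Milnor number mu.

Type D9, Milnor number mu = 9.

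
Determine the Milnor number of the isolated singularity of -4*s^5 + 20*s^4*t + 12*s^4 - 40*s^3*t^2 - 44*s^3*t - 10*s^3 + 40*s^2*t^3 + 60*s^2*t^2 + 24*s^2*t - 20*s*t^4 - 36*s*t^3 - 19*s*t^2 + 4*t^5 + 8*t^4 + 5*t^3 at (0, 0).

4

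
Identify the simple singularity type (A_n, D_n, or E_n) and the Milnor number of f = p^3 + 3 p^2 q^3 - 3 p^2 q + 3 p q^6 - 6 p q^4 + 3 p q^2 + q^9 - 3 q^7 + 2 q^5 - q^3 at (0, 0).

Type E_8, Milnor number mu = 8.

The Hessian of f at 0 has rank 0. Corank 2; j^3 = (p - q)^3 is a perfect cube, so E-series; the 5-jet and mu = 8 give E_8.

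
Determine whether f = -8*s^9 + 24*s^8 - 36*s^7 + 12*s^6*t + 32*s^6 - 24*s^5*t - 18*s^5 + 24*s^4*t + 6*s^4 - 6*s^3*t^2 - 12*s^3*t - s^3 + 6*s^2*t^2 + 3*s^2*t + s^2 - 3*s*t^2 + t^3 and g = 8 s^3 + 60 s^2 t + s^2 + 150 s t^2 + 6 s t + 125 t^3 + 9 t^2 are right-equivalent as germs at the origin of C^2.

Yes.

The Hessian of f at 0 has rank 1. Corank 1: A-series; mu = 2 gives A_2. The Hessian of g at 0 has rank 1. Corank 1: A-series; mu = 2 gives A_2. Both have type A_2, hence right-equivalent.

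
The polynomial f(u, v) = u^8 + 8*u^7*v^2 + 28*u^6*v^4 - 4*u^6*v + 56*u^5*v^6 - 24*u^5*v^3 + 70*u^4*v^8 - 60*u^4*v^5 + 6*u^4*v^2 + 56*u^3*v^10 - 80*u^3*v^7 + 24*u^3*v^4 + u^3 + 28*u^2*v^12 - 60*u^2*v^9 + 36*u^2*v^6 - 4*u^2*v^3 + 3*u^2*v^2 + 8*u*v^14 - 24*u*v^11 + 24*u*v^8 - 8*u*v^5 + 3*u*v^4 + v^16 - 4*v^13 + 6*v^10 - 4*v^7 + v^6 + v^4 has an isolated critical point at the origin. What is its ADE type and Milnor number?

The Hessian of f at 0 has rank 0. Corank 2; j^3 = u^3 is a perfect cube, so E-series; the 4-jet and mu = 6 give E_6.

Type E_6, Milnor number mu = 6.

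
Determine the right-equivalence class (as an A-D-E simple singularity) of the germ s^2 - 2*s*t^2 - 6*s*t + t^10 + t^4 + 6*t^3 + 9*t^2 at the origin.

A_{9}

The Hessian of f at 0 has rank 1. Corank 1: A-series; mu = 9 gives A_9.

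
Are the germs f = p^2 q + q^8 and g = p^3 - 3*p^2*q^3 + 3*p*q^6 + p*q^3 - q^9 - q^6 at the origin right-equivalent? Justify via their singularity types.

No.

The Hessian of f at 0 has rank 0. Corank 2; j^3 = p^2*q has shape L^2 M (L != M), so D-series; mu = 9 gives D_9. The Hessian of g at 0 has rank 0. Corank 2; j^3 = p^3 is a perfect cube, so E-series; the 4-jet and mu = 7 give E_7. f is D_9 but g is E_7, hence not right-equivalent.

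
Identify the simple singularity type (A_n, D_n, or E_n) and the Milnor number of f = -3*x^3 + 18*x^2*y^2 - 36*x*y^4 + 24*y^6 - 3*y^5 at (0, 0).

Type E8, Milnor number mu = 8.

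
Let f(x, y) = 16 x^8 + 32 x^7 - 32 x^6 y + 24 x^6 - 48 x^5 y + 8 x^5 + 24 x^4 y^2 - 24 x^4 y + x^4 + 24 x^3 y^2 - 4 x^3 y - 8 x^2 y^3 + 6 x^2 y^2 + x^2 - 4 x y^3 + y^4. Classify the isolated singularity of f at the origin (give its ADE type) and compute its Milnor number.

The Hessian of f at 0 is [[2, 0], [0, 0]] with rank 1, so corank 1. A Groebner basis of the Jacobian ideal J(f) in C{x,y} is {y^3, x}; counting standard monomials gives mu = 3. Corank 1: A-series; mu = 3 gives A_3.

Type A_3, Milnor number mu = 3.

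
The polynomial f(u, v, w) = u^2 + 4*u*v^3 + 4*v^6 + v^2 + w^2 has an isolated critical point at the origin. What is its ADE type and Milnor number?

The Hessian of f at 0 is [[2, 0, 0], [0, 2, 0], [0, 0, 2]] with rank 3, so corank 0. A Groebner basis of the Jacobian ideal J(f) in C{u,v,w} is {u, v, w}; counting standard monomials gives mu = 1. Corank 0: nondegenerate Morse point, so A_1.

Type A_1, Milnor number mu = 1.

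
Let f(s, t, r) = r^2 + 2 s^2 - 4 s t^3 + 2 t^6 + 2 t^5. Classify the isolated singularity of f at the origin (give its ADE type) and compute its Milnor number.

Type A4, Milnor number mu = 4.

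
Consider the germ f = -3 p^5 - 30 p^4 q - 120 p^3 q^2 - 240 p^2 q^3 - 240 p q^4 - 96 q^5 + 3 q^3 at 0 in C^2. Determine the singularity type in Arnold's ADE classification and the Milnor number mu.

Type E_{8}, Milnor number mu = 8.

The Hessian of f at 0 has rank 0. Corank 2; j^3 = 3*q^3 is a perfect cube, so E-series; the 5-jet and mu = 8 give E_8.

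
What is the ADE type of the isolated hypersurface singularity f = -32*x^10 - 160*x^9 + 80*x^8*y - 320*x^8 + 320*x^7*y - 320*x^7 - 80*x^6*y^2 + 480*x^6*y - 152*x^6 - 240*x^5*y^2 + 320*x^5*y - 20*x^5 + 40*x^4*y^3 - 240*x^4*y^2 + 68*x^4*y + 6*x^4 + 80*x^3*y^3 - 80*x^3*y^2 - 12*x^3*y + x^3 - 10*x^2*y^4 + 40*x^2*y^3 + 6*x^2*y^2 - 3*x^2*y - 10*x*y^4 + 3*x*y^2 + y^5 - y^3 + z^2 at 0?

E8

The Hessian of f at 0 is [[0, 0, 0], [0, 0, 0], [0, 0, 2]] with rank 1, so corank 2. A Groebner basis of the Jacobian ideal J(f) in C{x,y,z} is {7*x^2/48 + x*y^3 + 7*x*y^2/12 - 7*x*y/24 - 7*y^3/12 + 7*y^2/48, x^2/6 + 2*x*y^2/3 - x*y/3 + y^4 - 2*y^3/3 + y^2/6, x^3 + x^2/4 - 2*x*y^2 - x*y/2 + y^3 + y^2/4, x^2*y + x^2/12 - 5*x*y^2/3 - x*y/6 + 2*y^3/3 + y^2/12, z}; counting standard monomials gives mu = 8. Corank 2; j^3 = (x - y)^3 is a perfect cube, so E-series; the 5-jet and mu = 8 give E_8.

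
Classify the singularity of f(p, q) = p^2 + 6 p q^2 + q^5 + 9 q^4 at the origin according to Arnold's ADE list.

A4

The Hessian of f at 0 has rank 1. Corank 1: A-series; mu = 4 gives A_4.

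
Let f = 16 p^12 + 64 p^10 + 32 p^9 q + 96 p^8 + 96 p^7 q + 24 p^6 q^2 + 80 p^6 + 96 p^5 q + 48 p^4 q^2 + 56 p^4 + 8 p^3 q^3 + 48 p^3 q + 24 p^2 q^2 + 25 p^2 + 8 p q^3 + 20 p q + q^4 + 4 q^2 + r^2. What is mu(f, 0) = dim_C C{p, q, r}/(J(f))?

The Hessian of f at 0 is [[50, 20, 0], [20, 8, 0], [0, 0, 2]] with rank 2, so corank 1. A Groebner basis of the Jacobian ideal J(f) in C{p,q,r} is {q^3, p + 2*q/5, r}; counting standard monomials gives mu = 3. Corank 1: A-series; mu = 3 gives A_3.

3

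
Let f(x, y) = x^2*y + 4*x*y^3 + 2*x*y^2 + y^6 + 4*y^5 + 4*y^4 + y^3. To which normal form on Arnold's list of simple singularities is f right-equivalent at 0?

D_7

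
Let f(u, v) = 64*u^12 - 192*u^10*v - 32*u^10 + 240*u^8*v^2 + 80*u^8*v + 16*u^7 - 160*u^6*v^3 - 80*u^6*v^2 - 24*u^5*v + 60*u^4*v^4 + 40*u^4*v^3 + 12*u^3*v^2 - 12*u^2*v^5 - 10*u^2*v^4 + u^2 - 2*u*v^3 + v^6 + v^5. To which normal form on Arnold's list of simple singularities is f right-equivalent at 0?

The Hessian of f at 0 is [[2, 0], [0, 0]] with rank 1, so corank 1. A Groebner basis of the Jacobian ideal J(f) in C{u,v} is {-u + v^3, u^2, u*v}; counting standard monomials gives mu = 4. Corank 1: A-series; mu = 4 gives A_4.

A_{4}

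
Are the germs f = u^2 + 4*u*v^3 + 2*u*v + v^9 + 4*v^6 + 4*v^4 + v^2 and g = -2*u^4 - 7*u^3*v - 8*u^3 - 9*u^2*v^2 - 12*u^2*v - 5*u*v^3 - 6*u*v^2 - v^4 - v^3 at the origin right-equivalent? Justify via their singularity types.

No.

The Hessian of f at 0 has rank 1. Corank 1: A-series; mu = 8 gives A_8. The Hessian of g at 0 has rank 0. Corank 2; j^3 = -(2*u + v)^3 is a perfect cube, so E-series; the 4-jet and mu = 7 give E_7. f is A_8 but g is E_7, hence not right-equivalent.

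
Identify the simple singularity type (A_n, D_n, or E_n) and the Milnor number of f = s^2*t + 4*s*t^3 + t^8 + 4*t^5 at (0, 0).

The Hessian of f at 0 has rank 0. Corank 2; j^3 = s^2*t has shape L^2 M (L != M), so D-series; mu = 9 gives D_9.

Type D9, Milnor number mu = 9.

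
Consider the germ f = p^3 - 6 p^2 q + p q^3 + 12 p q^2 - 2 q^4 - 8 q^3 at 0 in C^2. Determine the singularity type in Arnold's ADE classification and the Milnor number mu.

The Hessian of f at 0 has rank 0. Corank 2; j^3 = (p - 2*q)^3 is a perfect cube, so E-series; the 4-jet and mu = 7 give E_7.

Type E_{7}, Milnor number mu = 7.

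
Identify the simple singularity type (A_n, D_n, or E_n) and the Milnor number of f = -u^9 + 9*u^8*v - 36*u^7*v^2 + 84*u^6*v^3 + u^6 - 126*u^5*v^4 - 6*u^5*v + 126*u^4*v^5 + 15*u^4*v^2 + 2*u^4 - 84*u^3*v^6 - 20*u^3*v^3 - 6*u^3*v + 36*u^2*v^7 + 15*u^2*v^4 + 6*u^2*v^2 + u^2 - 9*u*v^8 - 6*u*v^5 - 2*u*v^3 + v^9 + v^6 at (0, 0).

Type A_8, Milnor number mu = 8.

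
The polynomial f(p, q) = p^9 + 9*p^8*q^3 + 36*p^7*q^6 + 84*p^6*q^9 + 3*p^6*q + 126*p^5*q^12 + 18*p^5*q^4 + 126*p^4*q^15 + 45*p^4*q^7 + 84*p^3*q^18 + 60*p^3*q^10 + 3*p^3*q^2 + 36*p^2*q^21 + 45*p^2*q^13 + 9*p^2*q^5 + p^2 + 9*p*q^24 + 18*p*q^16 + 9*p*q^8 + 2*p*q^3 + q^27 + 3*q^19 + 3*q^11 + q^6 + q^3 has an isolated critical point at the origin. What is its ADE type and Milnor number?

Type A2, Milnor number mu = 2.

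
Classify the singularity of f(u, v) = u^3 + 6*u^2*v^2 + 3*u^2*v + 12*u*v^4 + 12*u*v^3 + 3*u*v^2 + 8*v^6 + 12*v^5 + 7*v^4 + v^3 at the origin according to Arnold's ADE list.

E_{6}

The Hessian of f at 0 has rank 0. Corank 2; j^3 = (u + v)^3 is a perfect cube, so E-series; the 4-jet and mu = 6 give E_6.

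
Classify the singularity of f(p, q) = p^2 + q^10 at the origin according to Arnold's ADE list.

A9

The Hessian of f at 0 has rank 1. Corank 1: A-series; mu = 9 gives A_9.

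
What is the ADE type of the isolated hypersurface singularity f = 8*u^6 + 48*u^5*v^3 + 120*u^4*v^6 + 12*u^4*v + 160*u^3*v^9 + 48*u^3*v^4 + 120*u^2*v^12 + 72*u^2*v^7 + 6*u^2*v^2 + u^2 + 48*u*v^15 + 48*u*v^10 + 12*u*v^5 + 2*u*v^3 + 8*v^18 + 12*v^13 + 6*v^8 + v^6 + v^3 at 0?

The Hessian of f at 0 has rank 1. Corank 1: A-series; mu = 2 gives A_2.

A2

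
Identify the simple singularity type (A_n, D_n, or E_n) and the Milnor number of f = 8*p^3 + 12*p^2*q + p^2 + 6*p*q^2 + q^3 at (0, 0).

The Hessian of f at 0 has rank 1. Corank 1: A-series; mu = 2 gives A_2.

Type A2, Milnor number mu = 2.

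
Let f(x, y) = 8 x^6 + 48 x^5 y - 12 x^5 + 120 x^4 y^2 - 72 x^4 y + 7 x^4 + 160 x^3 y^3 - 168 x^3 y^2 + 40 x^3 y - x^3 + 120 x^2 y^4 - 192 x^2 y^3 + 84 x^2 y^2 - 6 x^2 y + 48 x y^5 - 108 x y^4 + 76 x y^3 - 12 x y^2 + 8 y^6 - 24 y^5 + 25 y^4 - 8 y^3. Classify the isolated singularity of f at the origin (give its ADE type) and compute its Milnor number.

Type E6, Milnor number mu = 6.

The Hessian of f at 0 has rank 0. Corank 2; j^3 = -(x + 2*y)^3 is a perfect cube, so E-series; the 4-jet and mu = 6 give E_6.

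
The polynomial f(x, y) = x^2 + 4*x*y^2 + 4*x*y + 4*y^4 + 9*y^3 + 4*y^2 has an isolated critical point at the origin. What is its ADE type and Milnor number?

The Hessian of f at 0 has rank 1. Corank 1: A-series; mu = 2 gives A_2.

Type A2, Milnor number mu = 2.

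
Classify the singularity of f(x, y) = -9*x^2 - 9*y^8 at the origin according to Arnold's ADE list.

The Hessian of f at 0 has rank 1. Corank 1: A-series; mu = 7 gives A_7.

A_{7}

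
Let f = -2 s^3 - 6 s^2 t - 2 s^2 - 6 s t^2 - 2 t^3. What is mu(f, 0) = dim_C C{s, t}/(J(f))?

The Hessian of f at 0 is [[-4, 0], [0, 0]] with rank 1, so corank 1. A Groebner basis of the Jacobian ideal J(f) in C{s,t} is {t^2, s}; counting standard monomials gives mu = 2. Corank 1: A-series; mu = 2 gives A_2.

2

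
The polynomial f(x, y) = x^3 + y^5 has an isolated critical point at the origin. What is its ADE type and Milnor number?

The Hessian of f at 0 has rank 0. Corank 2; j^3 = x^3 is a perfect cube, so E-series; the 5-jet and mu = 8 give E_8.

Type E_{8}, Milnor number mu = 8.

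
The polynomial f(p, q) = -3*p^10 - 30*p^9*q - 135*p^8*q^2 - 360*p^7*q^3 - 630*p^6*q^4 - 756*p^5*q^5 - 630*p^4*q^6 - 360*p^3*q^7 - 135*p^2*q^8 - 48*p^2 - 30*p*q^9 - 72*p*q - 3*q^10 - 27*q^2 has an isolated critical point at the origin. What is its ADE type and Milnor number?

Type A_{9}, Milnor number mu = 9.

The Hessian of f at 0 has rank 1. Corank 1: A-series; mu = 9 gives A_9.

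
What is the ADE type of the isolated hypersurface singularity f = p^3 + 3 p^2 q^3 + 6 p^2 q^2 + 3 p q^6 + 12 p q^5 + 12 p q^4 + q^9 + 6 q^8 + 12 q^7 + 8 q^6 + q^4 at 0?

E6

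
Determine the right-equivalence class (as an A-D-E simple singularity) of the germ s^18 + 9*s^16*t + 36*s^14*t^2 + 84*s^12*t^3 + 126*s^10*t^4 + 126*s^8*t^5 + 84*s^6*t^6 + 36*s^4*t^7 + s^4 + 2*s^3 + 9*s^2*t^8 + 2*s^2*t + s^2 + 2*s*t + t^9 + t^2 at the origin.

A_{8}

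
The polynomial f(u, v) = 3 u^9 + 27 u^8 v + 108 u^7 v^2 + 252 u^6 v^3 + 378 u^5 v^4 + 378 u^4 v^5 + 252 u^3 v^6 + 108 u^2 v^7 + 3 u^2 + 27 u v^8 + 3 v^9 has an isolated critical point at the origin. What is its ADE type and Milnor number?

Type A_{8}, Milnor number mu = 8.

The Hessian of f at 0 has rank 1. Corank 1: A-series; mu = 8 gives A_8.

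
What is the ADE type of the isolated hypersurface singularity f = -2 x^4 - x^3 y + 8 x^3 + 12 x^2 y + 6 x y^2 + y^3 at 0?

The Hessian of f at 0 is [[0, 0], [0, 0]] with rank 0, so corank 2. A Groebner basis of the Jacobian ideal J(f) in C{x,y} is {768*x^2 + 768*x*y + y^4 + 8*y^3 + 192*y^2, x^3 - 12*x^2 - 12*x*y - 3*y^2, x^2*y + 24*x^2 + 24*x*y + 6*y^2, -32*x^2 + x*y^2 - 32*x*y + y^3/6 - 8*y^2}; counting standard monomials gives mu = 7. Corank 2; j^3 = (2*x + y)^3 is a perfect cube, so E-series; the 4-jet and mu = 7 give E_7.

E7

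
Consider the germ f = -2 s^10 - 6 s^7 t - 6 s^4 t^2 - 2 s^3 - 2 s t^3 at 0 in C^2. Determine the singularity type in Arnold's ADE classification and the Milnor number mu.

Type E_{7}, Milnor number mu = 7.

The Hessian of f at 0 has rank 0. Corank 2; j^3 = -2*s^3 is a perfect cube, so E-series; the 4-jet and mu = 7 give E_7.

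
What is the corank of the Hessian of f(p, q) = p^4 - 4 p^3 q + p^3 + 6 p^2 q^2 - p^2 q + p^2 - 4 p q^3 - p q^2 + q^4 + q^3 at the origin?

1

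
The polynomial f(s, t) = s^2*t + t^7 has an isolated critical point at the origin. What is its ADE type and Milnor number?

Type D_{8}, Milnor number mu = 8.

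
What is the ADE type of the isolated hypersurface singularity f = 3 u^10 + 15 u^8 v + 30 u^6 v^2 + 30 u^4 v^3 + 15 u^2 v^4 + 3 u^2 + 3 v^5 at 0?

The Hessian of f at 0 has rank 1. Corank 1: A-series; mu = 4 gives A_4.

A4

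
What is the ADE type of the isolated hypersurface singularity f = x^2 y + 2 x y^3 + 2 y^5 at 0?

D_6

The Hessian of f at 0 has rank 0. Corank 2; j^3 = x^2*y has shape L^2 M (L != M), so D-series; mu = 6 gives D_6.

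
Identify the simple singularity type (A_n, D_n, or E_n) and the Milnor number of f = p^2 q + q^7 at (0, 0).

Type D8, Milnor number mu = 8.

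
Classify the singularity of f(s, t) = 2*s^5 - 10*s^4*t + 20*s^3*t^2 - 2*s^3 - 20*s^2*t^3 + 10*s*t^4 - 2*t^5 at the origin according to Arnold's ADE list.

E_8

The Hessian of f at 0 has rank 0. Corank 2; j^3 = -2*s^3 is a perfect cube, so E-series; the 5-jet and mu = 8 give E_8.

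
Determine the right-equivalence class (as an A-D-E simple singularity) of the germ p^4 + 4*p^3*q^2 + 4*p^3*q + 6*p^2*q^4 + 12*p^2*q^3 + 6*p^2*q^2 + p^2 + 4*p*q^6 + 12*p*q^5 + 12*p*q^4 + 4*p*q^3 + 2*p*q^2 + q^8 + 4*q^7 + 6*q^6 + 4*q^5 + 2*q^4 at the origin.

A3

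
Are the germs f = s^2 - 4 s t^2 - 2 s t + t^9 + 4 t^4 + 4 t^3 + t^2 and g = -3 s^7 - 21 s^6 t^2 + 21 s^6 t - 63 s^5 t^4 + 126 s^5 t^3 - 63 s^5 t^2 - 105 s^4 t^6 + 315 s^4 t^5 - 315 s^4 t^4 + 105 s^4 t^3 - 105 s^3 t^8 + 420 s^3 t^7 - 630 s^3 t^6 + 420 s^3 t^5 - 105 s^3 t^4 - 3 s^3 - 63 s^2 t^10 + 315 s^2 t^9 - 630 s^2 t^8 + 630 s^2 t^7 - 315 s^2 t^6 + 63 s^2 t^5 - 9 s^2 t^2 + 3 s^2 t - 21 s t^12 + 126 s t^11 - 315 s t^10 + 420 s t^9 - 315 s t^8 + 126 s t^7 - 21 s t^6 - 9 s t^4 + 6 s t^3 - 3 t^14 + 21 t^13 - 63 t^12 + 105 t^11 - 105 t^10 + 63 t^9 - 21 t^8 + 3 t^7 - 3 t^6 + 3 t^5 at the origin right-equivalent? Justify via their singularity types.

No.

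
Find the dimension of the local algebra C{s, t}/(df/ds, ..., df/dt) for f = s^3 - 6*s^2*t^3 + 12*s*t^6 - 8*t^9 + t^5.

The Hessian of f at 0 is [[0, 0], [0, 0]] with rank 0, so corank 2. A Groebner basis of the Jacobian ideal J(f) in C{s,t} is {-s^2/4 + s*t^3, t^4, s^3, s^2*t}; counting standard monomials gives mu = 8. Corank 2; j^3 = s^3 is a perfect cube, so E-series; the 5-jet and mu = 8 give E_8.

8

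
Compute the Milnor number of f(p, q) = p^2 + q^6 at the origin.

5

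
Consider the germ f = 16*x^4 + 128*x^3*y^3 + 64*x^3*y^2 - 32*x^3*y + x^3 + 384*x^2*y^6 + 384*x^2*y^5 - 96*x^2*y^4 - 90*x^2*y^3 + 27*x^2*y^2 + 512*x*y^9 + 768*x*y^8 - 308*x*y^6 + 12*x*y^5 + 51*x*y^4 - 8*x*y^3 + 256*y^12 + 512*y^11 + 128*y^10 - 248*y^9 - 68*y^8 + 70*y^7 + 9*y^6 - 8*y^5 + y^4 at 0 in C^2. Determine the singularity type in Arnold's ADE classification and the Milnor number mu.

Type E_{6}, Milnor number mu = 6.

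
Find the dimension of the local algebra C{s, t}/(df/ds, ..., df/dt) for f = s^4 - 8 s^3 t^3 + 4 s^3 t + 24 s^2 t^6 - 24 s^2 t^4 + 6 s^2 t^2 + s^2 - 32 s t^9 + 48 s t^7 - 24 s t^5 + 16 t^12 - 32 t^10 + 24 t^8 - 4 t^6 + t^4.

3

The Hessian of f at 0 is [[2, 0], [0, 0]] with rank 1, so corank 1. A Groebner basis of the Jacobian ideal J(f) in C{s,t} is {t^3, s}; counting standard monomials gives mu = 3. Corank 1: A-series; mu = 3 gives A_3.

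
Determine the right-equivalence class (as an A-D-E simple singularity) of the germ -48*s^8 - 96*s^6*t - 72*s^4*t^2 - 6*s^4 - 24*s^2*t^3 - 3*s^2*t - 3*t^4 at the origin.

D5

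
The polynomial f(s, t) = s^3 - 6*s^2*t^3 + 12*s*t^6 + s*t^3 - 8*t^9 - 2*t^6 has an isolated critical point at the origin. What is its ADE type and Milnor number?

The Hessian of f at 0 is [[0, 0], [0, 0]] with rank 0, so corank 2. A Groebner basis of the Jacobian ideal J(f) in C{s,t} is {s^3, s*t^2, 3*s^2 + t^3}; counting standard monomials gives mu = 7. Corank 2; j^3 = s^3 is a perfect cube, so E-series; the 4-jet and mu = 7 give E_7.

Type E7, Milnor number mu = 7.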